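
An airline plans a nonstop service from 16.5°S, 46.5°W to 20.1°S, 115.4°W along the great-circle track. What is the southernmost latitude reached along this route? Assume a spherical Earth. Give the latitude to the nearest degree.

≈ 22°S

The great circle lies in the plane with unit normal n̂ = (p₁ × p₂)/|p₁ × p₂|.
Here n̂_z ≈ -0.926; the vertex latitude is φ_max = arccos|n̂_z| ≈ 22.1°.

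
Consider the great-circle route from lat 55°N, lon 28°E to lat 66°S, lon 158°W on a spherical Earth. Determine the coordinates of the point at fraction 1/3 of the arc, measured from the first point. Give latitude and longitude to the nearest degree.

≈ lat 1°S, lon 38°E

Convert each endpoint to a unit vector on the sphere (x = cos φ cos λ, y = cos φ sin λ, z = sin φ).
The central angle between the endpoints is δ = arccos(p₁·p₂) ≈ 2.943 rad (168.6°).
Interpolate at f = 1/3 with slerp weights a = sin((1−f)δ)/sin δ ≈ 4.686, b = sin(fδ)/sin δ ≈ 4.213.
p = a·p₁ + b·p₂ ≈ (0.785, 0.620, -0.010); φ = arcsin(p_z) ≈ -0.57°, λ = atan2(p_y, p_x) ≈ 38.32°.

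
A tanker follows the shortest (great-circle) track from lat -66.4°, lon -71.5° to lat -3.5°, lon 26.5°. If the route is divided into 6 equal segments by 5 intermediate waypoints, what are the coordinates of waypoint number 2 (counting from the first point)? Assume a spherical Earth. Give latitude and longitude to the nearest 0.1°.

≈ lat -55.5°, lon -10.8°

Write both endpoints as unit vectors p₁, p₂ with components (cos φ cos λ, cos φ sin λ, sin φ).
The central angle between the endpoints is δ = arccos(p₁·p₂) ≈ 1.570 rad (90.0°).
Interpolate at f = 2/6 with slerp weights a = sin((1−f)δ)/sin δ ≈ 0.866, b = sin(fδ)/sin δ ≈ 0.500.
p = a·p₁ + b·p₂ ≈ (0.557, -0.106, -0.824); φ = arcsin(p_z) ≈ -55.49°, λ = atan2(p_y, p_x) ≈ -10.79°.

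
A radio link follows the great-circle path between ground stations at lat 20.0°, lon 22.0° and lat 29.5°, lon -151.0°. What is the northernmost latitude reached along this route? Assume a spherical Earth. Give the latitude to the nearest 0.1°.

≈ 82.5°

The great circle lies in the plane with unit normal n̂ = (p₁ × p₂)/|p₁ × p₂|.
Here n̂_z ≈ -0.130; the vertex latitude is φ_max = arccos|n̂_z| ≈ 82.5°.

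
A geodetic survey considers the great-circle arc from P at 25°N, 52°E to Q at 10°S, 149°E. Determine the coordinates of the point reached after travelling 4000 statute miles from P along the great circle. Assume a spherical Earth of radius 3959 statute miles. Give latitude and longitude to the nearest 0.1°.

From cos δ = sin φ₁ sin φ₂ + cos φ₁ cos φ₂ cos Δλ, the central angle is δ ≈ 1.754 rad (100.5°). The total great-circle distance is δ·R ≈ 1.754 × 3959 ≈ 6944 mi, so the target fraction is f = 4000/6944 ≈ 0.576.
Interpolate at f ≈ 0.576 with slerp weights a = sin((1−f)δ)/sin δ ≈ 0.688, b = sin(fδ)/sin δ ≈ 0.861.
p = a·p₁ + b·p₂ ≈ (-0.343, 0.929, 0.141); φ = arcsin(p_z) ≈ 8.13°, λ = atan2(p_y, p_x) ≈ 110.27°.

≈ 8.1°N, 110.3°E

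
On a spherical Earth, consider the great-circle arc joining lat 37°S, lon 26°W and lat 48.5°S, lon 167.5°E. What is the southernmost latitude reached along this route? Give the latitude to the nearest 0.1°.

The great circle lies in the plane with unit normal n̂ = (p₁ × p₂)/|p₁ × p₂|.
Here n̂_z ≈ -0.124; the vertex latitude is φ_max = arccos|n̂_z| ≈ 82.9°.

≈ 82.9°S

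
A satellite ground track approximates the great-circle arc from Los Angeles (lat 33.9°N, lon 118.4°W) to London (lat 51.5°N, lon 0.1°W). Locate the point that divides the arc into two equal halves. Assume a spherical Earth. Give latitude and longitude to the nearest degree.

Convert each endpoint to a unit vector on the sphere (x = cos φ cos λ, y = cos φ sin λ, z = sin φ).
The central angle between the endpoints is δ = arccos(p₁·p₂) ≈ 1.378 rad (79.0°).
Interpolate at f = 1/2 with slerp weights a = sin((1−f)δ)/sin δ ≈ 0.648, b = sin(fδ)/sin δ ≈ 0.648.
p = a·p₁ + b·p₂ ≈ (0.148, -0.474, 0.868); φ = arcsin(p_z) ≈ 60.26°, λ = atan2(p_y, p_x) ≈ -72.70°.

≈ lat 60°N, lon 73°W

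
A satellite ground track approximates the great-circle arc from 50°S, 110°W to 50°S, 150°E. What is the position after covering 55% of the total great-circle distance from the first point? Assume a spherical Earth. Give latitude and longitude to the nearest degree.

≈ 62°S, 166°W

The haversine formula gives a central angle δ ≈ 1.030 rad (59.0°) between the endpoints.
Interpolate at f = 0.55 with slerp weights a = sin((1−f)δ)/sin δ ≈ 0.521, b = sin(fδ)/sin δ ≈ 0.626.
p = a·p₁ + b·p₂ ≈ (-0.463, -0.114, -0.879); φ = arcsin(p_z) ≈ -61.52°, λ = atan2(p_y, p_x) ≈ -166.20°.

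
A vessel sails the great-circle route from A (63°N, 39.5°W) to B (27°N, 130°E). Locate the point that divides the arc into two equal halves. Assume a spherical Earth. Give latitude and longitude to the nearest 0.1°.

Convert each endpoint to a unit vector on the sphere (x = cos φ cos λ, y = cos φ sin λ, z = sin φ).
The central angle between the endpoints is δ = arccos(p₁·p₂) ≈ 1.564 rad (89.6°).
Interpolate at f = 1/2 with slerp weights a = sin((1−f)δ)/sin δ ≈ 0.705, b = sin(fδ)/sin δ ≈ 0.705.
p = a·p₁ + b·p₂ ≈ (-0.157, 0.278, 0.948); φ = arcsin(p_z) ≈ 71.41°, λ = atan2(p_y, p_x) ≈ 119.46°.

≈ (71.4°N, 119.5°E)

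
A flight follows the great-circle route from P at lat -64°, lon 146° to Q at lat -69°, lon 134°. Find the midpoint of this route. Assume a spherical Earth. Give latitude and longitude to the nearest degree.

≈ lat -67°, lon 141°

Write both endpoints as unit vectors p₁, p₂ with components (cos φ cos λ, cos φ sin λ, sin φ).
The central angle between the endpoints is δ = arccos(p₁·p₂) ≈ 0.120 rad (6.9°).
Interpolate at f = 1/2 with slerp weights a = sin((1−f)δ)/sin δ ≈ 0.501, b = sin(fδ)/sin δ ≈ 0.501.
p = a·p₁ + b·p₂ ≈ (-0.307, 0.252, -0.918); φ = arcsin(p_z) ≈ -66.61°, λ = atan2(p_y, p_x) ≈ 140.60°.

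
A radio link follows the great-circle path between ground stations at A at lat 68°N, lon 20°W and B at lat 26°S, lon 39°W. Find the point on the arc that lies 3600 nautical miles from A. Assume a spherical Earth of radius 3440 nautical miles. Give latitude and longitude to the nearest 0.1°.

From cos δ = sin φ₁ sin φ₂ + cos φ₁ cos φ₂ cos Δλ, the central angle is δ ≈ 1.659 rad (95.1°). The total great-circle distance is δ·R ≈ 1.659 × 3440 ≈ 5707 nmi, so the target fraction is f = 3600/5707 ≈ 0.631.
Interpolate at f ≈ 0.631 with slerp weights a = sin((1−f)δ)/sin δ ≈ 0.577, b = sin(fδ)/sin δ ≈ 0.869.
p = a·p₁ + b·p₂ ≈ (0.810, -0.566, 0.154); φ = arcsin(p_z) ≈ 8.87°, λ = atan2(p_y, p_x) ≈ -34.91°.

≈ lat 8.9°N, lon 34.9°W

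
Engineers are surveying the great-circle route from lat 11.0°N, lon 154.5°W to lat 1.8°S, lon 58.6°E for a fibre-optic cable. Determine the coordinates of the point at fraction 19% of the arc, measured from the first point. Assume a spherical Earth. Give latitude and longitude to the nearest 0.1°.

The haversine formula gives a central angle δ ≈ 2.546 rad (145.9°) between the endpoints.
Interpolate at f = 0.19 with slerp weights a = sin((1−f)δ)/sin δ ≈ 1.572, b = sin(fδ)/sin δ ≈ 0.829.
p = a·p₁ + b·p₂ ≈ (-0.961, 0.043, 0.274); φ = arcsin(p_z) ≈ 15.89°, λ = atan2(p_y, p_x) ≈ 177.42°.

≈ lat 15.9°N, lon 177.4°E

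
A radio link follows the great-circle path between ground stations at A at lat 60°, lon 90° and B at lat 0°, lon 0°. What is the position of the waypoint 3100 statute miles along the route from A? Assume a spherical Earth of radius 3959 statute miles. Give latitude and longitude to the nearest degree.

The haversine formula gives a central angle δ ≈ 1.571 rad (90.0°) between the endpoints. The total great-circle distance is δ·R ≈ 1.571 × 3959 ≈ 6219 mi, so the target fraction is f = 3100/6219 ≈ 0.498.
Interpolate at f ≈ 0.498 with slerp weights a = sin((1−f)δ)/sin δ ≈ 0.709, b = sin(fδ)/sin δ ≈ 0.705.
p = a·p₁ + b·p₂ ≈ (0.705, 0.354, 0.614); φ = arcsin(p_z) ≈ 37.87°, λ = atan2(p_y, p_x) ≈ 26.67°.

≈ lat 38°, lon 27°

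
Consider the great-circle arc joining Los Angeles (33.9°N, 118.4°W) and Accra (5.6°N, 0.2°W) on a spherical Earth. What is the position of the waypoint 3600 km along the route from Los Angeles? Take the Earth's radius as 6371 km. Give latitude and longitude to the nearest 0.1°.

≈ 39.3°N, 78.3°W

The haversine formula gives a central angle δ ≈ 1.913 rad (109.6°) between the endpoints. The total great-circle distance is δ·R ≈ 1.913 × 6371 ≈ 12190 km, so the target fraction is f = 3600/12190 ≈ 0.295.
Interpolate at f ≈ 0.295 with slerp weights a = sin((1−f)δ)/sin δ ≈ 1.036, b = sin(fδ)/sin δ ≈ 0.569.
p = a·p₁ + b·p₂ ≈ (0.157, -0.758, 0.633); φ = arcsin(p_z) ≈ 39.27°, λ = atan2(p_y, p_x) ≈ -78.30°.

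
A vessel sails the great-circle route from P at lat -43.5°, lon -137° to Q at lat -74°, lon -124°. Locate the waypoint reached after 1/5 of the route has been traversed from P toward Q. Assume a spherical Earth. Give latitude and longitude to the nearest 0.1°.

≈ lat -49.7°, lon -135.8°

The haversine formula gives a central angle δ ≈ 0.542 rad (31.1°) between the endpoints.
Interpolate at f = 1/5 with slerp weights a = sin((1−f)δ)/sin δ ≈ 0.814, b = sin(fδ)/sin δ ≈ 0.210.
p = a·p₁ + b·p₂ ≈ (-0.464, -0.451, -0.762); φ = arcsin(p_z) ≈ -49.66°, λ = atan2(p_y, p_x) ≈ -135.85°.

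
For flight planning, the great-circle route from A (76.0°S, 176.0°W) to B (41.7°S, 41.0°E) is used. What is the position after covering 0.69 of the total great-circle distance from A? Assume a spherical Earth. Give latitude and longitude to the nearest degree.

Write both endpoints as unit vectors p₁, p₂ with components (cos φ cos λ, cos φ sin λ, sin φ).
The central angle between the endpoints is δ = arccos(p₁·p₂) ≈ 1.046 rad (59.9°).
Interpolate at f = 0.69 with slerp weights a = sin((1−f)δ)/sin δ ≈ 0.368, b = sin(fδ)/sin δ ≈ 0.763.
p = a·p₁ + b·p₂ ≈ (0.341, 0.368, -0.865); φ = arcsin(p_z) ≈ -59.89°, λ = atan2(p_y, p_x) ≈ 47.13°.

≈ (60°S, 47°E)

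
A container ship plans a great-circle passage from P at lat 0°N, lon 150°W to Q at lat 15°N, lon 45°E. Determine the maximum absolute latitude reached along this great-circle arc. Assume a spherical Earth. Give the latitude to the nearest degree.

The great circle lies in the plane with unit normal n̂ = (p₁ × p₂)/|p₁ × p₂|.
Here n̂_z ≈ -0.695; the vertex latitude is φ_max = arccos|n̂_z| ≈ 46.0°.
Check via Clairaut: cos φ_max = |cos φ₁| · sin C = cos(0.0°)·sin(44.0°) ≈ 0.695, again giving ≈ 46.0°.

≈ 46°N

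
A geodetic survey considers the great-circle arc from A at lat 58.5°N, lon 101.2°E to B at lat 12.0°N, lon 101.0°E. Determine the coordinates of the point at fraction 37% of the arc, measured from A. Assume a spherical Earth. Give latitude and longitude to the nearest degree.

≈ lat 41°N, lon 101°E

Write both endpoints as unit vectors p₁, p₂ with components (cos φ cos λ, cos φ sin λ, sin φ).
The central angle between the endpoints is δ = arccos(p₁·p₂) ≈ 0.812 rad (46.5°).
Interpolate at f = 0.37 with slerp weights a = sin((1−f)δ)/sin δ ≈ 0.675, b = sin(fδ)/sin δ ≈ 0.408.
p = a·p₁ + b·p₂ ≈ (-0.145, 0.737, 0.660); φ = arcsin(p_z) ≈ 41.30°, λ = atan2(p_y, p_x) ≈ 101.09°.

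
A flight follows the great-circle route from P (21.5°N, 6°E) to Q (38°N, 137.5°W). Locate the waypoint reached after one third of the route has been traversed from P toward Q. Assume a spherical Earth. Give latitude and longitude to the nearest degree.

Write both endpoints as unit vectors p₁, p₂ with components (cos φ cos λ, cos φ sin λ, sin φ).
The central angle between the endpoints is δ = arccos(p₁·p₂) ≈ 1.943 rad (111.3°).
Interpolate at f = 1/3 with slerp weights a = sin((1−f)δ)/sin δ ≈ 1.033, b = sin(fδ)/sin δ ≈ 0.648.
p = a·p₁ + b·p₂ ≈ (0.580, -0.244, 0.777); φ = arcsin(p_z) ≈ 51.02°, λ = atan2(p_y, p_x) ≈ -22.86°.

≈ (51°N, 23°W)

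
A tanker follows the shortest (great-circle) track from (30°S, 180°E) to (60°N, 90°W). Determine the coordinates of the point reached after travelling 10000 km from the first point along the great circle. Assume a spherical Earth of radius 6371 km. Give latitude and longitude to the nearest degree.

Convert each endpoint to a unit vector on the sphere (x = cos φ cos λ, y = cos φ sin λ, z = sin φ).
The central angle between the endpoints is δ = arccos(p₁·p₂) ≈ 2.019 rad (115.7°). The total great-circle distance is δ·R ≈ 2.019 × 6371 ≈ 12861 km, so the target fraction is f = 10000/12861 ≈ 0.778.
Interpolate at f ≈ 0.778 with slerp weights a = sin((1−f)δ)/sin δ ≈ 0.482, b = sin(fδ)/sin δ ≈ 1.109.
p = a·p₁ + b·p₂ ≈ (-0.417, -0.555, 0.720); φ = arcsin(p_z) ≈ 46.05°, λ = atan2(p_y, p_x) ≈ -126.94°.

≈ (46°N, 127°W)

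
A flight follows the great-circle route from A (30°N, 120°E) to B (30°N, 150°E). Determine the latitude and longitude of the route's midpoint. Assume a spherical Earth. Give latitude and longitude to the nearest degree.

≈ (31°N, 135°E)

Convert each endpoint to a unit vector on the sphere (x = cos φ cos λ, y = cos φ sin λ, z = sin φ).
The central angle between the endpoints is δ = arccos(p₁·p₂) ≈ 0.452 rad (25.9°).
Interpolate at f = 1/2 with slerp weights a = sin((1−f)δ)/sin δ ≈ 0.513, b = sin(fδ)/sin δ ≈ 0.513.
p = a·p₁ + b·p₂ ≈ (-0.607, 0.607, 0.513); φ = arcsin(p_z) ≈ 30.87°, λ = atan2(p_y, p_x) ≈ 135.00°.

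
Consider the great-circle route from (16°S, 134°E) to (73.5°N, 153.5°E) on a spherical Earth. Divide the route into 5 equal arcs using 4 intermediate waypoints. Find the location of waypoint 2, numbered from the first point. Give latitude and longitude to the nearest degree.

≈ (20°N, 137°E)

Convert each endpoint to a unit vector on the sphere (x = cos φ cos λ, y = cos φ sin λ, z = sin φ).
The central angle between the endpoints is δ = arccos(p₁·p₂) ≈ 1.578 rad (90.4°).
Interpolate at f = 2/5 with slerp weights a = sin((1−f)δ)/sin δ ≈ 0.811, b = sin(fδ)/sin δ ≈ 0.590.
p = a·p₁ + b·p₂ ≈ (-0.692, 0.636, 0.342); φ = arcsin(p_z) ≈ 20.00°, λ = atan2(p_y, p_x) ≈ 137.41°.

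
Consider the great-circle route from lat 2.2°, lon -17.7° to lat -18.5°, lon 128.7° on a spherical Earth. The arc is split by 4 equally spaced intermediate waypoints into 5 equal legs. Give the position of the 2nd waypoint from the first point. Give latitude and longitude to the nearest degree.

≈ lat -22°, lon 35°

From cos δ = sin φ₁ sin φ₂ + cos φ₁ cos φ₂ cos Δλ, the central angle is δ ≈ 2.501 rad (143.3°).
Interpolate at f = 2/5 with slerp weights a = sin((1−f)δ)/sin δ ≈ 1.668, b = sin(fδ)/sin δ ≈ 1.407.
p = a·p₁ + b·p₂ ≈ (0.753, 0.535, -0.383); φ = arcsin(p_z) ≈ -22.49°, λ = atan2(p_y, p_x) ≈ 35.37°.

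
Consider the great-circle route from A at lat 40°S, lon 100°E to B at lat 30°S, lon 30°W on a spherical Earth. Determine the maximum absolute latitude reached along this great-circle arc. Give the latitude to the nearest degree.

The great circle lies in the plane with unit normal n̂ = (p₁ × p₂)/|p₁ × p₂|.
Here n̂_z ≈ -0.511; the vertex latitude is φ_max = arccos|n̂_z| ≈ 59.3°.

≈ 59°S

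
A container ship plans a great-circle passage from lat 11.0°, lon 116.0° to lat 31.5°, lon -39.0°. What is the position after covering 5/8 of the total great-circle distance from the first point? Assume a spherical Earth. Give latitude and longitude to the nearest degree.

≈ lat 62°, lon 22°

The haversine formula gives a central angle δ ≈ 2.290 rad (131.2°) between the endpoints.
Interpolate at f = 5/8 with slerp weights a = sin((1−f)δ)/sin δ ≈ 1.006, b = sin(fδ)/sin δ ≈ 1.316.
p = a·p₁ + b·p₂ ≈ (0.439, 0.182, 0.880); φ = arcsin(p_z) ≈ 61.62°, λ = atan2(p_y, p_x) ≈ 22.45°.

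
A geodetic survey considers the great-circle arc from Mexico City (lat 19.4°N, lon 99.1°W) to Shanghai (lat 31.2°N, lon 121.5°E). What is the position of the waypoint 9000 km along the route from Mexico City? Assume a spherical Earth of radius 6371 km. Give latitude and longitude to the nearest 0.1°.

From cos δ = sin φ₁ sin φ₂ + cos φ₁ cos φ₂ cos Δλ, the central angle is δ ≈ 2.027 rad (116.1°). The total great-circle distance is δ·R ≈ 2.027 × 6371 ≈ 12914 km, so the target fraction is f = 9000/12914 ≈ 0.697.
Interpolate at f ≈ 0.697 with slerp weights a = sin((1−f)δ)/sin δ ≈ 0.642, b = sin(fδ)/sin δ ≈ 1.100.
p = a·p₁ + b·p₂ ≈ (-0.587, 0.204, 0.783); φ = arcsin(p_z) ≈ 51.54°, λ = atan2(p_y, p_x) ≈ 160.82°.

≈ lat 51.5°N, lon 160.8°E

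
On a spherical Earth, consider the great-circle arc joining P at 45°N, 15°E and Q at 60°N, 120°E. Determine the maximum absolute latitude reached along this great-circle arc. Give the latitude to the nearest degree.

≈ 66°N

The great circle lies in the plane with unit normal n̂ = (p₁ × p₂)/|p₁ × p₂|.
Here n̂_z ≈ +0.400; the vertex latitude is φ_max = arccos|n̂_z| ≈ 66.4°.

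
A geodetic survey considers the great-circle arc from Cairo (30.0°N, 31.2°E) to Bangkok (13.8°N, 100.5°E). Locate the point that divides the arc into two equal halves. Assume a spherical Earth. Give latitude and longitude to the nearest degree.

≈ 26°N, 68°E

Write both endpoints as unit vectors p₁, p₂ with components (cos φ cos λ, cos φ sin λ, sin φ).
The central angle between the endpoints is δ = arccos(p₁·p₂) ≈ 1.141 rad (65.4°).
Interpolate at f = 1/2 with slerp weights a = sin((1−f)δ)/sin δ ≈ 0.594, b = sin(fδ)/sin δ ≈ 0.594.
p = a·p₁ + b·p₂ ≈ (0.335, 0.834, 0.439); φ = arcsin(p_z) ≈ 26.03°, λ = atan2(p_y, p_x) ≈ 68.11°.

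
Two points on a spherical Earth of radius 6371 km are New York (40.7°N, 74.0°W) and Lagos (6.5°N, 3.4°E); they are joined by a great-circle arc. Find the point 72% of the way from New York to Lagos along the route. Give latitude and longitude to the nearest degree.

≈ (20°N, 14°W)

The haversine formula gives a central angle δ ≈ 1.330 rad (76.2°) between the endpoints.
Interpolate at f = 0.72 with slerp weights a = sin((1−f)δ)/sin δ ≈ 0.375, b = sin(fδ)/sin δ ≈ 0.842.
p = a·p₁ + b·p₂ ≈ (0.914, -0.223, 0.340); φ = arcsin(p_z) ≈ 19.86°, λ = atan2(p_y, p_x) ≈ -13.74°.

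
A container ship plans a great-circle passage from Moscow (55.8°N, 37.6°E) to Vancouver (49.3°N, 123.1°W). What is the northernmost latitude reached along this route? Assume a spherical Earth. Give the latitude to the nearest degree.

≈ 83°N

The great circle lies in the plane with unit normal n̂ = (p₁ × p₂)/|p₁ × p₂|.
Here n̂_z ≈ -0.126; the vertex latitude is φ_max = arccos|n̂_z| ≈ 82.7°.
Check via Clairaut: cos φ_max = |cos φ₁| · sin C = cos(55.8°)·sin(13.0°) ≈ 0.126, again giving ≈ 82.7°.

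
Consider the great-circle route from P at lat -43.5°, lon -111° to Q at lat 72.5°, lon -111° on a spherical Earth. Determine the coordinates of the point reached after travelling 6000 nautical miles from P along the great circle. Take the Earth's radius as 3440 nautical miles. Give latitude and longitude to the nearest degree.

Convert each endpoint to a unit vector on the sphere (x = cos φ cos λ, y = cos φ sin λ, z = sin φ).
The central angle between the endpoints is δ = arccos(p₁·p₂) ≈ 2.025 rad (116.0°). The total great-circle distance is δ·R ≈ 2.025 × 3440 ≈ 6965 nmi, so the target fraction is f = 6000/6965 ≈ 0.862.
Interpolate at f ≈ 0.862 with slerp weights a = sin((1−f)δ)/sin δ ≈ 0.308, b = sin(fδ)/sin δ ≈ 1.096.
p = a·p₁ + b·p₂ ≈ (-0.198, -0.516, 0.833); φ = arcsin(p_z) ≈ 56.43°, λ = atan2(p_y, p_x) ≈ -111.00°.

≈ lat 56°, lon -111°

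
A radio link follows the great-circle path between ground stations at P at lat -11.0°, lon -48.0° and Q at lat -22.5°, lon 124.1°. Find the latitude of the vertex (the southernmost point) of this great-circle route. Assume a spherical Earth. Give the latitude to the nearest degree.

The great circle lies in the plane with unit normal n̂ = (p₁ × p₂)/|p₁ × p₂|.
Here n̂_z ≈ +0.221; the vertex latitude is φ_max = arccos|n̂_z| ≈ 77.2°.
Check via Clairaut: cos φ_max = |cos φ₁| · sin C = cos(11.0°)·sin(167.0°) ≈ 0.221, again giving ≈ 77.2°.

≈ -77°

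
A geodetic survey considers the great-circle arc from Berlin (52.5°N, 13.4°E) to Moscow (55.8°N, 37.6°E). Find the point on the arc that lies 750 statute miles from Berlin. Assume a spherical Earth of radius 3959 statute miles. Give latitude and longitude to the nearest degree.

≈ 55°N, 31°E

Write both endpoints as unit vectors p₁, p₂ with components (cos φ cos λ, cos φ sin λ, sin φ).
The central angle between the endpoints is δ = arccos(p₁·p₂) ≈ 0.253 rad (14.5°). The total great-circle distance is δ·R ≈ 0.253 × 3959 ≈ 1000 mi, so the target fraction is f = 750/1000 ≈ 0.750.
Interpolate at f ≈ 0.750 with slerp weights a = sin((1−f)δ)/sin δ ≈ 0.252, b = sin(fδ)/sin δ ≈ 0.754.
p = a·p₁ + b·p₂ ≈ (0.485, 0.294, 0.824); φ = arcsin(p_z) ≈ 55.44°, λ = atan2(p_y, p_x) ≈ 31.22°.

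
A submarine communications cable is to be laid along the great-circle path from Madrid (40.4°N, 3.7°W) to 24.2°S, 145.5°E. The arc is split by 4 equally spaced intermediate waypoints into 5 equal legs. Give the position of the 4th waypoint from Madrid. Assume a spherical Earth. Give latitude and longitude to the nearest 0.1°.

≈ 3.7°S, 122.9°E

The haversine formula gives a central angle δ ≈ 2.611 rad (149.6°) between the endpoints.
Interpolate at f = 4/5 with slerp weights a = sin((1−f)δ)/sin δ ≈ 0.985, b = sin(fδ)/sin δ ≈ 1.716.
p = a·p₁ + b·p₂ ≈ (-0.541, 0.838, -0.065); φ = arcsin(p_z) ≈ -3.73°, λ = atan2(p_y, p_x) ≈ 122.86°.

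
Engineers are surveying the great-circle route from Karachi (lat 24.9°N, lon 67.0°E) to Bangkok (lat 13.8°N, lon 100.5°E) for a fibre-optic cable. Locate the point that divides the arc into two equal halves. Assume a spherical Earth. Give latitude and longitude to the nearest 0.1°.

≈ lat 20.1°N, lon 84.3°E

Write both endpoints as unit vectors p₁, p₂ with components (cos φ cos λ, cos φ sin λ, sin φ).
The central angle between the endpoints is δ = arccos(p₁·p₂) ≈ 0.583 rad (33.4°).
Interpolate at f = 1/2 with slerp weights a = sin((1−f)δ)/sin δ ≈ 0.522, b = sin(fδ)/sin δ ≈ 0.522.
p = a·p₁ + b·p₂ ≈ (0.093, 0.934, 0.344); φ = arcsin(p_z) ≈ 20.14°, λ = atan2(p_y, p_x) ≈ 84.34°.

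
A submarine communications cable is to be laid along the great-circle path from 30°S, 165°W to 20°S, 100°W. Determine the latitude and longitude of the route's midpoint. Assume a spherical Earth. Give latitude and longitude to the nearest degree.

≈ 29°S, 131°W

Convert each endpoint to a unit vector on the sphere (x = cos φ cos λ, y = cos φ sin λ, z = sin φ).
The central angle between the endpoints is δ = arccos(p₁·p₂) ≈ 1.030 rad (59.0°).
Interpolate at f = 1/2 with slerp weights a = sin((1−f)δ)/sin δ ≈ 0.574, b = sin(fδ)/sin δ ≈ 0.574.
p = a·p₁ + b·p₂ ≈ (-0.574, -0.660, -0.484); φ = arcsin(p_z) ≈ -28.93°, λ = atan2(p_y, p_x) ≈ -131.01°.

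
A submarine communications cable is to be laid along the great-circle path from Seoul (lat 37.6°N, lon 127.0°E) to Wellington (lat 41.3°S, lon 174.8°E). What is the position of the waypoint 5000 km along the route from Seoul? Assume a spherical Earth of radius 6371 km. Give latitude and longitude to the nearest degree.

The haversine formula gives a central angle δ ≈ 1.574 rad (90.2°) between the endpoints. The total great-circle distance is δ·R ≈ 1.574 × 6371 ≈ 10026 km, so the target fraction is f = 5000/10026 ≈ 0.499.
Interpolate at f ≈ 0.499 with slerp weights a = sin((1−f)δ)/sin δ ≈ 0.710, b = sin(fδ)/sin δ ≈ 0.707.
p = a·p₁ + b·p₂ ≈ (-0.867, 0.497, -0.033); φ = arcsin(p_z) ≈ -1.92°, λ = atan2(p_y, p_x) ≈ 150.17°.

≈ lat 2°S, lon 150°E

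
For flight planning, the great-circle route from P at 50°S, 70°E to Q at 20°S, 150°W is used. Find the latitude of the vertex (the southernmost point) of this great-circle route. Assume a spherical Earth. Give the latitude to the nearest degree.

The great circle lies in the plane with unit normal n̂ = (p₁ × p₂)/|p₁ × p₂|.
Here n̂_z ≈ +0.396; the vertex latitude is φ_max = arccos|n̂_z| ≈ 66.7°.
Check via Clairaut: cos φ_max = |cos φ₁| · sin C = cos(50.0°)·sin(141.9°) ≈ 0.396, again giving ≈ 66.7°.

≈ 67°S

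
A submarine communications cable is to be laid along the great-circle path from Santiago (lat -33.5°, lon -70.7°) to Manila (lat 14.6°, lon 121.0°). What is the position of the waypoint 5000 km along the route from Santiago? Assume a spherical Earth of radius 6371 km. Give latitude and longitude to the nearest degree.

≈ lat -63°, lon -126°

Write both endpoints as unit vectors p₁, p₂ with components (cos φ cos λ, cos φ sin λ, sin φ).
The central angle between the endpoints is δ = arccos(p₁·p₂) ≈ 2.763 rad (158.3°). The total great-circle distance is δ·R ≈ 2.763 × 6371 ≈ 17605 km, so the target fraction is f = 5000/17605 ≈ 0.284.
Interpolate at f ≈ 0.284 with slerp weights a = sin((1−f)δ)/sin δ ≈ 2.486, b = sin(fδ)/sin δ ≈ 1.914.
p = a·p₁ + b·p₂ ≈ (-0.269, -0.369, -0.890); φ = arcsin(p_z) ≈ -62.84°, λ = atan2(p_y, p_x) ≈ -126.05°.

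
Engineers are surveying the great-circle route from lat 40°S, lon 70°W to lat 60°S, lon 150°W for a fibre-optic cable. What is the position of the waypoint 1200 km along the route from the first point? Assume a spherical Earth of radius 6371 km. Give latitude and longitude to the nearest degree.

≈ lat 48°S, lon 80°W

The haversine formula gives a central angle δ ≈ 0.898 rad (51.5°) between the endpoints. The total great-circle distance is δ·R ≈ 0.898 × 6371 ≈ 5721 km, so the target fraction is f = 1200/5721 ≈ 0.210.
Interpolate at f ≈ 0.210 with slerp weights a = sin((1−f)δ)/sin δ ≈ 0.833, b = sin(fδ)/sin δ ≈ 0.239.
p = a·p₁ + b·p₂ ≈ (0.115, -0.660, -0.743); φ = arcsin(p_z) ≈ -47.98°, λ = atan2(p_y, p_x) ≈ -80.14°.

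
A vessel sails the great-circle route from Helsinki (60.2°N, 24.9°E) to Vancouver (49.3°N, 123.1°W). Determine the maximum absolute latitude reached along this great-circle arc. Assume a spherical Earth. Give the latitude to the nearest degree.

≈ 79°N

The great circle lies in the plane with unit normal n̂ = (p₁ × p₂)/|p₁ × p₂|.
Here n̂_z ≈ -0.186; the vertex latitude is φ_max = arccos|n̂_z| ≈ 79.3°.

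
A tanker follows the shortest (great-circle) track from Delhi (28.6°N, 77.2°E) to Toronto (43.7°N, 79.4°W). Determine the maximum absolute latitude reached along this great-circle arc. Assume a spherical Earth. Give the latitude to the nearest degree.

≈ 75°N

The great circle lies in the plane with unit normal n̂ = (p₁ × p₂)/|p₁ × p₂|.
Here n̂_z ≈ -0.260; the vertex latitude is φ_max = arccos|n̂_z| ≈ 74.9°.
Check via Clairaut: cos φ_max = |cos φ₁| · sin C = cos(28.6°)·sin(17.3°) ≈ 0.260, again giving ≈ 74.9°.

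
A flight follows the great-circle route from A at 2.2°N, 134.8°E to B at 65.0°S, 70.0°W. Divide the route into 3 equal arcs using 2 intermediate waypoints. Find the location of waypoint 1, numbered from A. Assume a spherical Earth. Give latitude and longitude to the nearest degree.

Convert each endpoint to a unit vector on the sphere (x = cos φ cos λ, y = cos φ sin λ, z = sin φ).
The central angle between the endpoints is δ = arccos(p₁·p₂) ≈ 2.002 rad (114.7°).
Interpolate at f = 1/3 with slerp weights a = sin((1−f)δ)/sin δ ≈ 1.070, b = sin(fδ)/sin δ ≈ 0.681.
p = a·p₁ + b·p₂ ≈ (-0.655, 0.488, -0.576); φ = arcsin(p_z) ≈ -35.20°, λ = atan2(p_y, p_x) ≈ 143.30°.

≈ 35°S, 143°E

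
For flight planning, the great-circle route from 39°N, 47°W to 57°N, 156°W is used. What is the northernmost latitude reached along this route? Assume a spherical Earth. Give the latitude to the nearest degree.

≈ 64°N

The great circle lies in the plane with unit normal n̂ = (p₁ × p₂)/|p₁ × p₂|.
Here n̂_z ≈ -0.435; the vertex latitude is φ_max = arccos|n̂_z| ≈ 64.2°.
Check via Clairaut: cos φ_max = |cos φ₁| · sin C = cos(39.0°)·sin(34.0°) ≈ 0.435, again giving ≈ 64.2°.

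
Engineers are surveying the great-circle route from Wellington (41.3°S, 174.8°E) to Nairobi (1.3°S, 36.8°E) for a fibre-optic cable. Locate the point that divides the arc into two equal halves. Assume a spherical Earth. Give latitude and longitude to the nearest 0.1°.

≈ 45.6°S, 85.5°E

Write both endpoints as unit vectors p₁, p₂ with components (cos φ cos λ, cos φ sin λ, sin φ).
The central angle between the endpoints is δ = arccos(p₁·p₂) ≈ 2.145 rad (122.9°).
Interpolate at f = 1/2 with slerp weights a = sin((1−f)δ)/sin δ ≈ 1.046, b = sin(fδ)/sin δ ≈ 1.046.
p = a·p₁ + b·p₂ ≈ (0.055, 0.698, -0.714); φ = arcsin(p_z) ≈ -45.58°, λ = atan2(p_y, p_x) ≈ 85.51°.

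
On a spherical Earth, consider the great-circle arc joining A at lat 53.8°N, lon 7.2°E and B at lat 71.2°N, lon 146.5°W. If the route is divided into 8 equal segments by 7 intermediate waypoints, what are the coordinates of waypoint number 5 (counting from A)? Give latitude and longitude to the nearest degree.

Convert each endpoint to a unit vector on the sphere (x = cos φ cos λ, y = cos φ sin λ, z = sin φ).
The central angle between the endpoints is δ = arccos(p₁·p₂) ≈ 0.936 rad (53.6°).
Interpolate at f = 5/8 with slerp weights a = sin((1−f)δ)/sin δ ≈ 0.427, b = sin(fδ)/sin δ ≈ 0.686.
p = a·p₁ + b·p₂ ≈ (0.066, -0.090, 0.994); φ = arcsin(p_z) ≈ 83.58°, λ = atan2(p_y, p_x) ≈ -53.90°.

≈ lat 84°N, lon 54°W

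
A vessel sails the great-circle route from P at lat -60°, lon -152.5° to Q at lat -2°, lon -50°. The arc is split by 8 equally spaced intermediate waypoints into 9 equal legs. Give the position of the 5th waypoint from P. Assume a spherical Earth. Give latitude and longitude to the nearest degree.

≈ lat -38°, lon -74°

The haversine formula gives a central angle δ ≈ 1.649 rad (94.5°) between the endpoints.
Interpolate at f = 5/9 with slerp weights a = sin((1−f)δ)/sin δ ≈ 0.671, b = sin(fδ)/sin δ ≈ 0.796.
p = a·p₁ + b·p₂ ≈ (0.213, -0.764, -0.609); φ = arcsin(p_z) ≈ -37.51°, λ = atan2(p_y, p_x) ≈ -74.39°.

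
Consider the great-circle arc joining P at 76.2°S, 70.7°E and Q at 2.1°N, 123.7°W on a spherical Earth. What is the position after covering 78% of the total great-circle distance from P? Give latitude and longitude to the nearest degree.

Write both endpoints as unit vectors p₁, p₂ with components (cos φ cos λ, cos φ sin λ, sin φ).
The central angle between the endpoints is δ = arccos(p₁·p₂) ≈ 1.841 rad (105.5°).
Interpolate at f = 0.78 with slerp weights a = sin((1−f)δ)/sin δ ≈ 0.409, b = sin(fδ)/sin δ ≈ 1.028.
p = a·p₁ + b·p₂ ≈ (-0.538, -0.763, -0.359); φ = arcsin(p_z) ≈ -21.05°, λ = atan2(p_y, p_x) ≈ -125.19°.

≈ 21°S, 125°W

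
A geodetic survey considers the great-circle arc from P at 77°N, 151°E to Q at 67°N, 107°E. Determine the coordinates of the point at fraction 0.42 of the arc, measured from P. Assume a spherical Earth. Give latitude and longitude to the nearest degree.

≈ 74°N, 126°E

Write both endpoints as unit vectors p₁, p₂ with components (cos φ cos λ, cos φ sin λ, sin φ).
The central angle between the endpoints is δ = arccos(p₁·p₂) ≈ 0.283 rad (16.2°).
Interpolate at f = 0.42 with slerp weights a = sin((1−f)δ)/sin δ ≈ 0.585, b = sin(fδ)/sin δ ≈ 0.425.
p = a·p₁ + b·p₂ ≈ (-0.164, 0.223, 0.961); φ = arcsin(p_z) ≈ 73.97°, λ = atan2(p_y, p_x) ≈ 126.33°.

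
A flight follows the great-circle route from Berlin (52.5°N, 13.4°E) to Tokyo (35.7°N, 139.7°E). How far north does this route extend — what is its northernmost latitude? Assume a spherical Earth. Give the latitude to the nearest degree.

≈ 66°N

The great circle lies in the plane with unit normal n̂ = (p₁ × p₂)/|p₁ × p₂|.
Here n̂_z ≈ +0.404; the vertex latitude is φ_max = arccos|n̂_z| ≈ 66.2°.
Check via Clairaut: cos φ_max = |cos φ₁| · sin C = cos(52.5°)·sin(41.6°) ≈ 0.404, again giving ≈ 66.2°.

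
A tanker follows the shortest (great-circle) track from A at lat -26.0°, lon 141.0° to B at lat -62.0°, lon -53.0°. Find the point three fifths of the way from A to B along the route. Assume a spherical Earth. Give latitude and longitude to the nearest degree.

≈ lat -79°, lon 171°

Convert each endpoint to a unit vector on the sphere (x = cos φ cos λ, y = cos φ sin λ, z = sin φ).
The central angle between the endpoints is δ = arccos(p₁·p₂) ≈ 1.593 rad (91.3°).
Interpolate at f = 3/5 with slerp weights a = sin((1−f)δ)/sin δ ≈ 0.595, b = sin(fδ)/sin δ ≈ 0.817.
p = a·p₁ + b·p₂ ≈ (-0.185, 0.030, -0.982); φ = arcsin(p_z) ≈ -79.20°, λ = atan2(p_y, p_x) ≈ 170.69°.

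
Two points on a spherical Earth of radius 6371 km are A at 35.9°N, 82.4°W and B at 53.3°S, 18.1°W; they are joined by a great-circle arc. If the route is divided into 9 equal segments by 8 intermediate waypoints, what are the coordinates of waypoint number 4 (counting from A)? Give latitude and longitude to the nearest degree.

Write both endpoints as unit vectors p₁, p₂ with components (cos φ cos λ, cos φ sin λ, sin φ).
The central angle between the endpoints is δ = arccos(p₁·p₂) ≈ 1.834 rad (105.1°).
Interpolate at f = 4/9 with slerp weights a = sin((1−f)δ)/sin δ ≈ 0.882, b = sin(fδ)/sin δ ≈ 0.754.
p = a·p₁ + b·p₂ ≈ (0.523, -0.848, -0.087); φ = arcsin(p_z) ≈ -5.00°, λ = atan2(p_y, p_x) ≈ -58.35°.

≈ 5°S, 58°W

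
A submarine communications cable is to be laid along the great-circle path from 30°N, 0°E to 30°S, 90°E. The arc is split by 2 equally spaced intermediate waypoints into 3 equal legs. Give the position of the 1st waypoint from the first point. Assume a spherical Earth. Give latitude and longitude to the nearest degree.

≈ 11°N, 31°E

Write both endpoints as unit vectors p₁, p₂ with components (cos φ cos λ, cos φ sin λ, sin φ).
The central angle between the endpoints is δ = arccos(p₁·p₂) ≈ 1.823 rad (104.5°).
Interpolate at f = 1/3 with slerp weights a = sin((1−f)δ)/sin δ ≈ 0.968, b = sin(fδ)/sin δ ≈ 0.590.
p = a·p₁ + b·p₂ ≈ (0.839, 0.511, 0.189); φ = arcsin(p_z) ≈ 10.91°, λ = atan2(p_y, p_x) ≈ 31.35°.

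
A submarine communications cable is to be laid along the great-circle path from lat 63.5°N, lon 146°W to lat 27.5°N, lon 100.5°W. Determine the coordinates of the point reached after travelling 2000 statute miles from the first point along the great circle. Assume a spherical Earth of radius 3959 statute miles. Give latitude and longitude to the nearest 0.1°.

From cos δ = sin φ₁ sin φ₂ + cos φ₁ cos φ₂ cos Δλ, the central angle is δ ≈ 0.808 rad (46.3°). The total great-circle distance is δ·R ≈ 0.808 × 3959 ≈ 3201 mi, so the target fraction is f = 2000/3201 ≈ 0.625.
Interpolate at f ≈ 0.625 with slerp weights a = sin((1−f)δ)/sin δ ≈ 0.413, b = sin(fδ)/sin δ ≈ 0.669.
p = a·p₁ + b·p₂ ≈ (-0.261, -0.687, 0.679); φ = arcsin(p_z) ≈ 42.73°, λ = atan2(p_y, p_x) ≈ -110.81°.

≈ lat 42.7°N, lon 110.8°W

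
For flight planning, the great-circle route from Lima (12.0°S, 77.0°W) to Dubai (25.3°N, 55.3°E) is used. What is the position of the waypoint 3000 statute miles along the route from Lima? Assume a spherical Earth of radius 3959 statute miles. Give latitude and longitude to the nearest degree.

≈ 7°N, 38°W

Convert each endpoint to a unit vector on the sphere (x = cos φ cos λ, y = cos φ sin λ, z = sin φ).
The central angle between the endpoints is δ = arccos(p₁·p₂) ≈ 2.324 rad (133.2°). The total great-circle distance is δ·R ≈ 2.324 × 3959 ≈ 9201 mi, so the target fraction is f = 3000/9201 ≈ 0.326.
Interpolate at f ≈ 0.326 with slerp weights a = sin((1−f)δ)/sin δ ≈ 1.371, b = sin(fδ)/sin δ ≈ 0.942.
p = a·p₁ + b·p₂ ≈ (0.787, -0.606, 0.118); φ = arcsin(p_z) ≈ 6.76°, λ = atan2(p_y, p_x) ≈ -37.62°.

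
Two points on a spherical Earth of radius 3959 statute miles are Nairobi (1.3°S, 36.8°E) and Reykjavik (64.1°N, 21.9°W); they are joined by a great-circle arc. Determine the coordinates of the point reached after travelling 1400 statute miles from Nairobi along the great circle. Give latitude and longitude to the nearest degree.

≈ 17°N, 29°E

Convert each endpoint to a unit vector on the sphere (x = cos φ cos λ, y = cos φ sin λ, z = sin φ).
The central angle between the endpoints is δ = arccos(p₁·p₂) ≈ 1.363 rad (78.1°). The total great-circle distance is δ·R ≈ 1.363 × 3959 ≈ 5395 mi, so the target fraction is f = 1400/5395 ≈ 0.259.
Interpolate at f ≈ 0.259 with slerp weights a = sin((1−f)δ)/sin δ ≈ 0.865, b = sin(fδ)/sin δ ≈ 0.354.
p = a·p₁ + b·p₂ ≈ (0.836, 0.460, 0.299); φ = arcsin(p_z) ≈ 17.38°, λ = atan2(p_y, p_x) ≈ 28.84°.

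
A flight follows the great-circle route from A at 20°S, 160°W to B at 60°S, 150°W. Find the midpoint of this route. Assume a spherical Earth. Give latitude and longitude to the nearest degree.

From cos δ = sin φ₁ sin φ₂ + cos φ₁ cos φ₂ cos Δλ, the central angle is δ ≈ 0.709 rad (40.6°).
Interpolate at f = 1/2 with slerp weights a = sin((1−f)δ)/sin δ ≈ 0.533, b = sin(fδ)/sin δ ≈ 0.533.
p = a·p₁ + b·p₂ ≈ (-0.702, -0.305, -0.644); φ = arcsin(p_z) ≈ -40.10°, λ = atan2(p_y, p_x) ≈ -156.53°.

≈ 40°S, 157°W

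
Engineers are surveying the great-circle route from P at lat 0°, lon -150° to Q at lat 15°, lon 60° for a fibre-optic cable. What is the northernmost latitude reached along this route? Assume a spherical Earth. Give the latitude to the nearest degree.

≈ 28°

The great circle lies in the plane with unit normal n̂ = (p₁ × p₂)/|p₁ × p₂|.
Here n̂_z ≈ -0.881; the vertex latitude is φ_max = arccos|n̂_z| ≈ 28.2°.
Check via Clairaut: cos φ_max = |cos φ₁| · sin C = cos(0.0°)·sin(61.8°) ≈ 0.881, again giving ≈ 28.2°.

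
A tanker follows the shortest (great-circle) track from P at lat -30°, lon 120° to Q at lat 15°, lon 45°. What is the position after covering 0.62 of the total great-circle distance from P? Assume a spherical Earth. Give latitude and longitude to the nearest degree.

Write both endpoints as unit vectors p₁, p₂ with components (cos φ cos λ, cos φ sin λ, sin φ).
The central angle between the endpoints is δ = arccos(p₁·p₂) ≈ 1.484 rad (85.0°).
Interpolate at f = 0.62 with slerp weights a = sin((1−f)δ)/sin δ ≈ 0.536, b = sin(fδ)/sin δ ≈ 0.799.
p = a·p₁ + b·p₂ ≈ (0.313, 0.948, -0.062); φ = arcsin(p_z) ≈ -3.53°, λ = atan2(p_y, p_x) ≈ 71.72°.

≈ lat -4°, lon 72°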